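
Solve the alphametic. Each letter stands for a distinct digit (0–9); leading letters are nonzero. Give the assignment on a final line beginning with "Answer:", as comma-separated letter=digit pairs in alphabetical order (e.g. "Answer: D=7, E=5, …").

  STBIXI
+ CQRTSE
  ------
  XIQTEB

Step 1. [col 1: I + E ≡ B (mod 10)] no forcing yet in column 1 (carry-in 0); I=9 is free and consistent — try it, so I=9.
Step 2. [col 1: I + E ≡ B (mod 10)] no forcing yet in column 1 (carry-in 0); B=0 is free and consistent — try it, so B=0.
Step 3. [col 1: I + E ≡ B (mod 10)] column 1 reads I+E+carry(0)=B with I=9, B=0; with digits 0,9 already taken and all letters distinct, the only value for E is 1 ⇒ E=1.
Step 4. [col 2: X + S ≡ E (mod 10)] X=8 is one option consistent with column 2 (X + S ≡ E (mod 10), carry-in 1) — take it ⇒ X=8.
Step 5. [col 2: X + S ≡ E (mod 10)] from column 2 (X=8, E=1, carry-in 1, digits 0,1,8,9 already taken and all letters distinct): S must equal 2 ⇒ S=2.
Step 6. [col 3: I + T ≡ T (mod 10)] several values work for T in column 3 (I + T ≡ T (mod 10), carry-in 1); try T=5. So T=5.
Step 7. [col 4: B + R ≡ Q (mod 10)] several values work for Q in column 4 (B + R ≡ Q (mod 10), carry-in 1); try Q=4. So Q=4.
Step 8. [col 4: B + R ≡ Q (mod 10)] column 4 reads B+R+carry(1)=Q with B=0, Q=4; with digits 0,1,2,4,5,8,9 already taken and all letters distinct, the only value for R is 3. So R=3.
Step 9. [col 6: S + C ≡ X (mod 10)] in column 6 we have S+C≡X with carry-in 0; given S=2, X=8 and digits 0,1,2,3,4,5,8,9 already taken and all letters distinct, that pins C to 6 ⇒ C=6.

Answer: B=0, C=6, E=1, I=9, Q=4, R=3, S=2, T=5, X=8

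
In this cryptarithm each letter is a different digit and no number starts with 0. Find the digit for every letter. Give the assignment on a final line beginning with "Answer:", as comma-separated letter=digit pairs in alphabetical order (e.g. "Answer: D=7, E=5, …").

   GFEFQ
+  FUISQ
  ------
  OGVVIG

Step 1. [col 1: Q + Q ≡ G (mod 10)] several values work for Q in column 1 (Q + Q ≡ G (mod 10), carry-in 0); try Q=3, so Q=3.
Step 2. [col 1: Q + Q ≡ G (mod 10)] from column 1 (Q=3, carry-in 0, digits 3 already taken and all letters distinct): G must equal 6. So G=6.
Step 3. [O] the sum has 6 digits but both addends have 5; that extra leading digit O is the final carry, namely 1 ⇒ O=1.
Step 4. [col 2: F + S ≡ I (mod 10)] F=9 is one option consistent with column 2 (F + S ≡ I (mod 10), carry-in 0) — take it ⇒ F=9.
Step 5. [col 2: F + S ≡ I (mod 10)] I=4 is one option consistent with column 2 (F + S ≡ I (mod 10), carry-in 0) — take it, so I=4.
Step 6. [col 2: F + S ≡ I (mod 10)] column 2 reads F+S+carry(0)=I with F=9, I=4; with digits 1,3,4,6,9 already taken and all letters distinct, the only value for S is 5. So S=5.
Step 7. [col 3: E + I ≡ V (mod 10)] several values work for V in column 3 (E + I ≡ V (mod 10), carry-in 1); try V=7 ⇒ V=7.
Step 8. [col 3: E + I ≡ V (mod 10)] from column 3 (I=4, V=7, carry-in 1, digits 1,3,4,5,6,7,9 already taken and all letters distinct): E must equal 2, so E=2.
Step 9. [col 4: F + U ≡ V (mod 10)] column 4 reads F+U+carry(0)=V with F=9, V=7; with digits 1,2,3,4,5,6,7,9 already taken and all letters distinct, the only value for U is 8. So U=8.

Answer: E=2, F=9, G=6, I=4, O=1, Q=3, S=5, U=8, V=7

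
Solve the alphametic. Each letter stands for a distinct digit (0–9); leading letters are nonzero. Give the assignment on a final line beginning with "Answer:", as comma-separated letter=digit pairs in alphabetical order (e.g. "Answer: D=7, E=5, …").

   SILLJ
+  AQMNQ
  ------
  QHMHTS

Step 1. [col 1: J + Q ≡ S (mod 10)] column 1 (J + Q ≡ S (mod 10), carry-in 0) doesn't pin Q yet; pick Q=1 and continue. So Q=1.
Step 2. [col 1: J + Q ≡ S (mod 10)] several values work for J in column 1 (J + Q ≡ S (mod 10), carry-in 0); try J=8 ⇒ J=8.
Step 3. [col 1: J + Q ≡ S (mod 10)] column 1 reads J+Q+carry(0)=S with J=8, Q=1; with digits 1,8 already taken and all letters distinct, the only value for S is 9, so S=9.
Step 4. [col 2: L + N ≡ T (mod 10)] no forcing yet in column 2 (carry-in 0); N=6 is free and consistent — try it ⇒ N=6.
Step 5. [col 2: L + N ≡ T (mod 10)] column 2 (L + N ≡ T (mod 10), carry-in 0) doesn't pin T yet; pick T=0 and continue. So T=0.
Step 6. [col 2: L + N ≡ T (mod 10)] column 2: given N=6, T=0, carry-in 0, and digits 0,1,6,8,9 already taken and all letters distinct, L+N≡T (mod 10) forces L=4 ⇒ L=4.
Step 7. [col 3: L + M ≡ H (mod 10)] no forcing yet in column 3 (carry-in 1); M=7 is free and consistent — try it, so M=7.
Step 8. [col 3: L + M ≡ H (mod 10)] column 3: given L=4, M=7, carry-in 1, and digits 0,1,4,6,7,8,9 already taken and all letters distinct, L+M≡H (mod 10) forces H=2 ⇒ H=2.
Step 9. [col 4: I + Q ≡ M (mod 10)] from column 4 (Q=1, M=7, carry-in 1, digits 0,1,2,4,6,7,8,9 already taken and all letters distinct): I must equal 5, so I=5.
Step 10. [col 5: S + A ≡ H (mod 10)] column 5 reads S+A+carry(0)=H with S=9, H=2; with digits 0,1,2,4,5,6,7,8,9 already taken and all letters distinct, the only value for A is 3. So A=3.

Answer: A=3, H=2, I=5, J=8, L=4, M=7, N=6, Q=1, S=9, T=0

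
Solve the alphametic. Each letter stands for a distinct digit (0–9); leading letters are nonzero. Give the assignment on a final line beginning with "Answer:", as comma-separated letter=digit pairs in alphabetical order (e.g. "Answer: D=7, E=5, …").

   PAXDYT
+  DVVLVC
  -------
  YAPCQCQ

Step 1. [col 1: T + C ≡ Q (mod 10)] several values work for T in column 1 (T + C ≡ Q (mod 10), carry-in 0); try T=2. So T=2.
Step 2. [col 1: T + C ≡ Q (mod 10)] several values work for C in column 1 (T + C ≡ Q (mod 10), carry-in 0); try C=4 ⇒ C=4.
Step 3. [Y] Y is the leading digit of a 7-digit sum of two 6-digit numbers; the final carry is exactly 1. So Y=1.
Step 4. [col 1: T + C ≡ Q (mod 10)] in column 1 we have T+C≡Q with carry-in 0; given T=2, C=4 and digits 1,2,4 already taken and all letters distinct, that pins Q to 6 ⇒ Q=6.
Step 5. [col 2: Y + V ≡ C (mod 10)] in column 2 we have Y+V≡C with carry-in 0; given Y=1, C=4 and digits 1,2,4,6 already taken and all letters distinct, that pins V to 3. So V=3.
Step 6. [col 3: D + L ≡ Q (mod 10)] several values work for L in column 3 (D + L ≡ Q (mod 10), carry-in 0); try L=9. So L=9.
Step 7. [col 3: D + L ≡ Q (mod 10)] column 3: given L=9, Q=6, carry-in 0, and digits 1,2,3,4,6,9 already taken and all letters distinct, D+L≡Q (mod 10) forces D=7, so D=7.
Step 8. [col 4: X + V ≡ C (mod 10)] from column 4 (V=3, C=4, carry-in 1, digits 1,2,3,4,6,7,9 already taken and all letters distinct): X must equal 0. So X=0.
Step 9. [col 5: A + V ≡ P (mod 10)] from column 5 (V=3, carry-in 0, digits 0,1,2,3,4,6,7,9 already taken and all letters distinct): P must equal 8 ⇒ P=8.
Step 10. [col 5: A + V ≡ P (mod 10)] column 5: given V=3, P=8, carry-in 0, and digits 0,1,2,3,4,6,7,8,9 already taken and all letters distinct, A+V≡P (mod 10) forces A=5, so A=5.

Answer: A=5, C=4, D=7, L=9, P=8, Q=6, T=2, V=3, X=0, Y=1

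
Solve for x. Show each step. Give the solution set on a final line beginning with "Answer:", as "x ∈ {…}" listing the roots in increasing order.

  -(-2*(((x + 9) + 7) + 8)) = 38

Step 1. [-(-2*(((x + 9) + 7) + 8)) = 38] LHS negated; negate both sides ⇒ neg: -2*(((x + 9) + 7) + 8) = -38.
Step 2. [-2*(((x + 9) + 7) + 8) = -38] leading coefficient -2: divide by -2 ⇒ div: ((x + 9) + 7) + 8 = 19.
Step 3. [((x + 9) + 7) + 8 = 19] subtract 8: x sits inside (… + 8). So sub: (x + 9) + 7 = 11.
Step 4. [(x + 9) + 7 = 11] +7 is outermost — subtract 7 both sides ⇒ sub: x + 9 = 4.
Step 5. [x + 9 = 4] subtract 9: x sits inside (… + 9) ⇒ sub: x = -5.

Answer: x ∈ {-5}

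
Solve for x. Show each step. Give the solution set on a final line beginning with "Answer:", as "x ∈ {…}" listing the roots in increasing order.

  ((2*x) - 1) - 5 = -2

Step 1. [((2*x) - 1) - 5 = -2] -5 is outermost — add 5 both sides ⇒ sub: (2*x) - 1 = 3.
Step 2. [(2*x) - 1 = 3] -1 is outermost — add 1 both sides. So sub: 2*x = 4.
Step 3. [2*x = 4] 2·(inner) — divide through by 2 ⇒ div: x = 2.

Answer: x ∈ {2}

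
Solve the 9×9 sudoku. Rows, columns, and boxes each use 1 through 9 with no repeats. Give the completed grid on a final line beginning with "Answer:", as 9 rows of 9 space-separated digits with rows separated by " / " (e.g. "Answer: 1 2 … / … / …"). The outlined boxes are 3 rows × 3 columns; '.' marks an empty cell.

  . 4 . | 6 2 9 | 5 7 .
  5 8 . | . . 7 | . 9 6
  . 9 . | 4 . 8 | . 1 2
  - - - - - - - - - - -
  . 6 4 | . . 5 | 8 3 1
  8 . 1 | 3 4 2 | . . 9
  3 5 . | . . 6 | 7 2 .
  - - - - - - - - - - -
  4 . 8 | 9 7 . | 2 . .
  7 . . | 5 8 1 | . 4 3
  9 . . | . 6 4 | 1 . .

Step 1. [r9c3∈{2,3,5}] col 3 places 5 nowhere but r9c3 ⇒ r9c3=5.
Step 2. [r3c7∈{3}] only 3 remains possible at r3c7. So r3c7=3.
Step 3. [r7c8∈{5,6}] 6 has one home in row 7: r7c8, so r7c8=6.
Step 4. [r8c3∈{2,6}] across row 8, 6 lands solely at r8c3. So r8c3=6.
Step 5. [r2c5∈{1,3}] col 5 places 3 nowhere but r2c5 ⇒ r2c5=3.
Step 6. [r6c5∈{1,9}] in col 5, 1 fits only at r6c5 ⇒ r6c5=1.
Step 7. [r9c2∈{2,3}] r9c2 is the only open cell in row 9 admitting 3, so r9c2=3.
Step 8. [r1c9∈{8}] r1c9's peers cover all but 8 ⇒ r1c9=8.
Step 9. [r5c7∈{6}] nothing but 6 survives at r5c7 ⇒ r5c7=6.
Step 10. [r6c9∈{4}] r6c9's peers cover all but 4 ⇒ r6c9=4.
Step 11. [r3c5∈{5}] nothing but 5 survives at r3c5 ⇒ r3c5=5.
Step 12. [r6c4∈{8}] r6c4's peers cover all but 8 ⇒ r6c4=8.
Step 13. [r1c1∈{1}] r1c1 has the single candidate 1. So r1c1=1.
Step 14. [r7c9∈{5}] only 5 remains possible at r7c9 ⇒ r7c9=5.
Step 15. [r9c8∈{8}] only 8 remains possible at r9c8, so r9c8=8.
Step 16. [r8c2∈{2}] r8c2 has the single candidate 2, so r8c2=2.
Step 17. [r2c7∈{4}] r2c7 is down to just 4. So r2c7=4.
Step 18. [r5c8∈{5}] r5c8 is down to just 5. So r5c8=5.
Step 19. [r5c2∈{7}] nothing but 7 survives at r5c2 ⇒ r5c2=7.
Step 20. [r1c3∈{3}] r1c3 has the single candidate 3 ⇒ r1c3=3.
Step 21. [r8c7∈{9}] nothing but 9 survives at r8c7. So r8c7=9.
Step 22. [r7c6∈{3}] only 3 remains possible at r7c6, so r7c6=3.
Step 23. [r3c3∈{7}] r3c3 has the single candidate 7. So r3c3=7.
Step 24. [r7c2∈{1}] r7c2 is down to just 1, so r7c2=1.
Step 25. [r6c3∈{9}] only 9 remains possible at r6c3 ⇒ r6c3=9.
Step 26. [r2c4∈{1}] r2c4's peers cover all but 1 ⇒ r2c4=1.
Step 27. [r9c4∈{2}] r9c4's peers cover all but 2 ⇒ r9c4=2.
Step 28. [r4c1∈{2}] r4c1 has the single candidate 2, so r4c1=2.
Step 29. [r4c5∈{9}] nothing but 9 survives at r4c5 ⇒ r4c5=9.
Step 30. [r2c3∈{2}] r2c3 has the single candidate 2, so r2c3=2.
Step 31. [r9c9∈{7}] only 7 remains possible at r9c9 ⇒ r9c9=7.
Step 32. [r4c4∈{7}] r4c4's peers cover all but 7. So r4c4=7.
Step 33. [r3c1∈{6}] r3c1 is down to just 6 ⇒ r3c1=6.

Answer: 1 4 3 6 2 9 5 7 8 / 5 8 2 1 3 7 4 9 6 / 6 9 7 4 5 8 3 1 2 / 2 6 4 7 9 5 8 3 1 / 8 7 1 3 4 2 6 5 9 / 3 5 9 8 1 6 7 2 4 / 4 1 8 9 7 3 2 6 5 / 7 2 6 5 8 1 9 4 3 / 9 3 5 2 6 4 1 8 7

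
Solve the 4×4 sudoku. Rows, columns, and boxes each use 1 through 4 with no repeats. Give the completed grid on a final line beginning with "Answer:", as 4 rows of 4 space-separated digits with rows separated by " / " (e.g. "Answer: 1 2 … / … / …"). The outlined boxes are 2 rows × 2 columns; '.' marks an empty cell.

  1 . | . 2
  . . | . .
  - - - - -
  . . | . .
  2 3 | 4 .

Step 1. [r2c4∈{1,3,4}] col 4 places 4 nowhere but r2c4. So r2c4=4.
Step 2. [r3c2∈{1,4}] r3c2 is the only open cell in col 2 admitting 1, so r3c2=1.
Step 3. [r1c3∈{3}] r1c3 is down to just 3, so r1c3=3.
Step 4. [r3c3∈{2}] r3c3 has the single candidate 2, so r3c3=2.
Step 5. [r2c2∈{2}] nothing but 2 survives at r2c2, so r2c2=2.
Step 6. [r2c1∈{3}] r2c1 has the single candidate 3 ⇒ r2c1=3.
Step 7. [r2c3∈{1}] only 1 remains possible at r2c3. So r2c3=1.
Step 8. [r4c4∈{1}] only 1 remains possible at r4c4 ⇒ r4c4=1.
Step 9. [r3c4∈{3}] r3c4's peers cover all but 3 ⇒ r3c4=3.
Step 10. [r3c1∈{4}] r3c1 has the single candidate 4, so r3c1=4.
Step 11. [r1c2∈{4}] only 4 remains possible at r1c2. So r1c2=4.

Answer: 1 4 3 2 / 3 2 1 4 / 4 1 2 3 / 2 3 4 1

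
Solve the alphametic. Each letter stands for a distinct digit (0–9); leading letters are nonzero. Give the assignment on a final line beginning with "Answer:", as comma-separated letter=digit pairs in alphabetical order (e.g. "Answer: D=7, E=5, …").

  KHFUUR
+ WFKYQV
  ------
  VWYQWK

Step 1. [col 1: R + V ≡ K (mod 10)] column 1 (R + V ≡ K (mod 10), carry-in 0) doesn't pin K yet; pick K=1 and continue. So K=1.
Step 2. [col 1: R + V ≡ K (mod 10)] several values work for V in column 1 (R + V ≡ K (mod 10), carry-in 0); try V=8 ⇒ V=8.
Step 3. [col 1: R + V ≡ K (mod 10)] column 1: given V=8, K=1, carry-in 0, and digits 1,8 already taken and all letters distinct, R+V≡K (mod 10) forces R=3, so R=3.
Step 4. [col 2: U + Q ≡ W (mod 10)] no forcing yet in column 2 (carry-in 1); U=6 is free and consistent — try it. So U=6.
Step 5. [col 2: U + Q ≡ W (mod 10)] column 2 (U + Q ≡ W (mod 10), carry-in 1) doesn't pin Q yet; pick Q=0 and continue ⇒ Q=0.
Step 6. [col 2: U + Q ≡ W (mod 10)] column 2 reads U+Q+carry(1)=W with U=6, Q=0; with digits 0,1,3,6,8 already taken and all letters distinct, the only value for W is 7 ⇒ W=7.
Step 7. [col 3: U + Y ≡ Q (mod 10)] in column 3 we have U+Y≡Q with carry-in 0; given U=6, Q=0 and digits 0,1,3,6,7,8 already taken and all letters distinct, that pins Y to 4, so Y=4.
Step 8. [col 4: F + K ≡ Y (mod 10)] in column 4 we have F+K≡Y with carry-in 1; given K=1, Y=4 and digits 0,1,3,4,6,7,8 already taken and all letters distinct, that pins F to 2 ⇒ F=2.
Step 9. [col 5: H + F ≡ W (mod 10)] in column 5 we have H+F≡W with carry-in 0; given F=2, W=7 and digits 0,1,2,3,4,6,7,8 already taken and all letters distinct, that pins H to 5. So H=5.

Answer: F=2, H=5, K=1, Q=0, R=3, U=6, V=8, W=7, Y=4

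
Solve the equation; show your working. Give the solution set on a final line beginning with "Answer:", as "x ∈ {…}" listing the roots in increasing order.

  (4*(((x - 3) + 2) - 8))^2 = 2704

Step 1. [(4*(((x - 3) + 2) - 8))^2 = 2704] √ both sides: 2704 ≥ 0 gives two branches, so sqrt: 4*(((x - 3) + 2) - 8) = 52 or -52.
Step 2. [4*(((x - 3) + 2) - 8) = 52 or -52] leading coefficient 4: divide by 4 ⇒ div: ((x - 3) + 2) - 8 = 13 or -13.
Step 3. [((x - 3) + 2) - 8 = 13 or -13] add 8: x sits inside (… - 8), so sub: (x - 3) + 2 = 21 or -5.
Step 4. [(x - 3) + 2 = 21 or -5] the outer +2 inverts by subtracting 2, so sub: x - 3 = 19 or -7.
Step 5. [x - 3 = 19 or -7] -3 is outermost — add 3 both sides, so sub: x = 22 or -4.

Answer: x ∈ {-4, 22}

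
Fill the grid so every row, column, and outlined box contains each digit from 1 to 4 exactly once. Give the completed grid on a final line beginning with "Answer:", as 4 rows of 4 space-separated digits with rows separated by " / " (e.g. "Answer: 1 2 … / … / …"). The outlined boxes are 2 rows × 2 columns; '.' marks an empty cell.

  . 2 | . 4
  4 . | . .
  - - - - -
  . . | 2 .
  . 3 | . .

Step 1. [r4c4∈{1}] r4c4 has the single candidate 1 ⇒ r4c4=1.
Step 2. [r2c2∈{1}] r2c2 has the single candidate 1. So r2c2=1.
Step 3. [r2c3∈{3}] only 3 remains possible at r2c3 ⇒ r2c3=3.
Step 4. [r3c2∈{4}] only 4 remains possible at r3c2. So r3c2=4.
Step 5. [r4c1∈{2}] r4c1's peers cover all but 2, so r4c1=2.
Step 6. [r3c4∈{3}] r3c4 has the single candidate 3 ⇒ r3c4=3.
Step 7. [r1c1∈{3}] r1c1 is down to just 3. So r1c1=3.
Step 8. [r2c4∈{2}] r2c4's peers cover all but 2 ⇒ r2c4=2.
Step 9. [r4c3∈{4}] only 4 remains possible at r4c3 ⇒ r4c3=4.
Step 10. [r1c3∈{1}] r1c3 has the single candidate 1, so r1c3=1.
Step 11. [r3c1∈{1}] r3c1's peers cover all but 1 ⇒ r3c1=1.

Answer: 3 2 1 4 / 4 1 3 2 / 1 4 2 3 / 2 3 4 1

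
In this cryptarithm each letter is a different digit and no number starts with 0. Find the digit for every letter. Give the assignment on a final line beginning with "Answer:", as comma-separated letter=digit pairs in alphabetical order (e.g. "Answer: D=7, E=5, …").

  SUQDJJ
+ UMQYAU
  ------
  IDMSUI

Step 1. [col 1: J + U ≡ I (mod 10)] no forcing yet in column 1 (carry-in 0); I=5 is free and consistent — try it ⇒ I=5.
Step 2. [col 1: J + U ≡ I (mod 10)] several values work for J in column 1 (J + U ≡ I (mod 10), carry-in 0); try J=4 ⇒ J=4.
Step 3. [col 1: J + U ≡ I (mod 10)] column 1 reads J+U+carry(0)=I with J=4, I=5; with digits 4,5 already taken and all letters distinct, the only value for U is 1, so U=1.
Step 4. [col 2: J + A ≡ U (mod 10)] in column 2 we have J+A≡U with carry-in 0; given J=4, U=1 and digits 1,4,5 already taken and all letters distinct, that pins A to 7 ⇒ A=7.
Step 5. [col 3: D + Y ≡ S (mod 10)] S=3 is one option consistent with column 3 (D + Y ≡ S (mod 10), carry-in 1) — take it. So S=3.
Step 6. [col 3: D + Y ≡ S (mod 10)] no forcing yet in column 3 (carry-in 1); Y=2 is free and consistent — try it. So Y=2.
Step 7. [col 3: D + Y ≡ S (mod 10)] in column 3 we have D+Y≡S with carry-in 1; given Y=2, S=3 and digits 1,2,3,4,5,7 already taken and all letters distinct, that pins D to 0 ⇒ D=0.
Step 8. [col 4: Q + Q ≡ M (mod 10)] several values work for M in column 4 (Q + Q ≡ M (mod 10), carry-in 0); try M=8. So M=8.
Step 9. [col 4: Q + Q ≡ M (mod 10)] in column 4 we have Q+Q≡M with carry-in 0; given M=8 and digits 0,1,2,3,4,5,7,8 already taken and all letters distinct, that pins Q to 9. So Q=9.

Answer: A=7, D=0, I=5, J=4, M=8, Q=9, S=3, U=1, Y=2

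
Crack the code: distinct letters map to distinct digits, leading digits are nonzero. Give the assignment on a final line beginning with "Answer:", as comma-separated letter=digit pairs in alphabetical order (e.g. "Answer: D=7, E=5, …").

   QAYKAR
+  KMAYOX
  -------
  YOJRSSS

Step 1. [Y] Y is the leading digit of a 7-digit sum of two 6-digit numbers; the final carry is exactly 1 ⇒ Y=1.
Step 2. [col 1: R + X ≡ S (mod 10)] several values work for S in column 1 (R + X ≡ S (mod 10), carry-in 0); try S=0, so S=0.
Step 3. [col 1: R + X ≡ S (mod 10)] several values work for R in column 1 (R + X ≡ S (mod 10), carry-in 0); try R=4, so R=4.
Step 4. [col 1: R + X ≡ S (mod 10)] in column 1 we have R+X≡S with carry-in 0; given R=4, S=0 and digits 0,1,4 already taken and all letters distinct, that pins X to 6, so X=6.
Step 5. [col 2: A + O ≡ S (mod 10)] several values work for O in column 2 (A + O ≡ S (mod 10), carry-in 1); try O=7. So O=7.
Step 6. [col 2: A + O ≡ S (mod 10)] from column 2 (O=7, S=0, carry-in 1, digits 0,1,4,6,7 already taken and all letters distinct): A must equal 2 ⇒ A=2.
Step 7. [col 3: K + Y ≡ S (mod 10)] in column 3 we have K+Y≡S with carry-in 1; given Y=1, S=0 and digits 0,1,2,4,6,7 already taken and all letters distinct, that pins K to 8. So K=8.
Step 8. [col 5: A + M ≡ J (mod 10)] column 5 reads A+M+carry(0)=J with A=2; with digits 0,1,2,4,6,7,8 already taken and all letters distinct, the only value for J is 5, so J=5.
Step 9. [col 5: A + M ≡ J (mod 10)] column 5: given A=2, J=5, carry-in 0, and digits 0,1,2,4,5,6,7,8 already taken and all letters distinct, A+M≡J (mod 10) forces M=3, so M=3.
Step 10. [col 6: Q + K ≡ O (mod 10)] in column 6 we have Q+K≡O with carry-in 0; given K=8, O=7 and digits 0,1,2,3,4,5,6,7,8 already taken and all letters distinct, that pins Q to 9, so Q=9.

Answer: A=2, J=5, K=8, M=3, O=7, Q=9, R=4, S=0, X=6, Y=1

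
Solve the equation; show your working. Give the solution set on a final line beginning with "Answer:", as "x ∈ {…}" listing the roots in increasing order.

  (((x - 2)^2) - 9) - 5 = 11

Step 1. [(((x - 2)^2) - 9) - 5 = 11] peel the -5: add 5 from each side. So sub: ((x - 2)^2) - 9 = 16.
Step 2. [((x - 2)^2) - 9 = 16] -9 is outermost — add 9 both sides, so sub: (x - 2)^2 = 25.
Step 3. [(x - 2)^2 = 25] LHS squared, RHS 25 ≥ 0: apply √ (±). So sqrt: x - 2 = 5 or -5.
Step 4. [x - 2 = 5 or -5] peel the -2: add 2 from each side ⇒ sub: x = 7 or -3.

Answer: x ∈ {-3, 7}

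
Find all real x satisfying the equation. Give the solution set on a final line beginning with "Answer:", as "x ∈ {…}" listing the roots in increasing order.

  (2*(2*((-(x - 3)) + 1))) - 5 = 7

Step 1. [(2*(2*((-(x - 3)) + 1))) - 5 = 7] the outer -5 inverts by adding 5 ⇒ sub: 2*(2*((-(x - 3)) + 1)) = 12.
Step 2. [2*(2*((-(x - 3)) + 1)) = 12] LHS = 2·(…); ÷2 both sides, so div: 2*((-(x - 3)) + 1) = 6.
Step 3. [2*((-(x - 3)) + 1) = 6] divide by the outer 2. So div: (-(x - 3)) + 1 = 3.
Step 4. [(-(x - 3)) + 1 = 3] +1 is outermost — subtract 1 both sides ⇒ sub: -(x - 3) = 2.
Step 5. [-(x - 3) = 2] LHS negated; negate both sides, so neg: x - 3 = -2.
Step 6. [x - 3 = -2] the outer -3 inverts by adding 3, so sub: x = 1.

Answer: x ∈ {1}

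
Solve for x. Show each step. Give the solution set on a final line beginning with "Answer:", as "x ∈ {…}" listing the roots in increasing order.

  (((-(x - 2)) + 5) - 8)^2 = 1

Step 1. [(((-(x - 2)) + 5) - 8)^2 = 1] 1 ≥ 0, LHS is (·)² — take ±√ ⇒ sqrt: ((-(x - 2)) + 5) - 8 = 1 or -1.
Step 2. [((-(x - 2)) + 5) - 8 = 1 or -1] -8 is outermost — add 8 both sides. So sub: (-(x - 2)) + 5 = 9 or 7.
Step 3. [(-(x - 2)) + 5 = 9 or 7] the outer +5 inverts by subtracting 5, so sub: -(x - 2) = 4 or 2.
Step 4. [-(x - 2) = 4 or 2] flip signs both sides, so neg: x - 2 = -4 or -2.
Step 5. [x - 2 = -4 or -2] the outer -2 inverts by adding 2 ⇒ sub: x = -2 or 0.

Answer: x ∈ {-2, 0}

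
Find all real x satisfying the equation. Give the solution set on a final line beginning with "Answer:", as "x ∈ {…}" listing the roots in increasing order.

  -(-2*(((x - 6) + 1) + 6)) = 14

Step 1. [-(-2*(((x - 6) + 1) + 6)) = 14] LHS negated; negate both sides. So neg: -2*(((x - 6) + 1) + 6) = -14.
Step 2. [-2*(((x - 6) + 1) + 6) = -14] LHS = -2·(…); ÷-2 both sides, so div: ((x - 6) + 1) + 6 = 7.
Step 3. [((x - 6) + 1) + 6 = 7] the outer +6 inverts by subtracting 6. So sub: (x - 6) + 1 = 1.
Step 4. [(x - 6) + 1 = 1] subtract 1: x sits inside (… + 1), so sub: x - 6 = 0.
Step 5. [x - 6 = 0] peel the -6: add 6 from each side, so sub: x = 6.

Answer: x ∈ {6}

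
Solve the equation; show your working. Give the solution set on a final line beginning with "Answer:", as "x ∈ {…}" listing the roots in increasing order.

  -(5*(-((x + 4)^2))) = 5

Step 1. [-(5*(-((x + 4)^2))) = 5] leading − — multiply by −1 ⇒ neg: 5*(-((x + 4)^2)) = -5.
Step 2. [5*(-((x + 4)^2)) = -5] divide by the outer 5, so div: -((x + 4)^2) = -1.
Step 3. [-((x + 4)^2) = -1] leading − — multiply by −1. So neg: (x + 4)^2 = 1.
Step 4. [(x + 4)^2 = 1] √ both sides: 1 ≥ 0 gives two branches ⇒ sqrt: x + 4 = 1 or -1.
Step 5. [x + 4 = 1 or -1] subtract 4: x sits inside (… + 4), so sub: x = -3 or -5.

Answer: x ∈ {-5, -3}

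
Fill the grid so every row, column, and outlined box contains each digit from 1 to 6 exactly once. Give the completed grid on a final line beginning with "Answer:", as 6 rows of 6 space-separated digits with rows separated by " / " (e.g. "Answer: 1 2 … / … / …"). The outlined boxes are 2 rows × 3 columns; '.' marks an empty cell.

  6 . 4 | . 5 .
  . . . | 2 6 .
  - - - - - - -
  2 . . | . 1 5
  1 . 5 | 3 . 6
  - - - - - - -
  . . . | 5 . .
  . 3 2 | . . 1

Step 1. [r6c5∈{4}] nothing but 4 survives at r6c5, so r6c5=4.
Step 2. [r2c1∈{3,5}] in col 1, 3 fits only at r2c1. So r2c1=3.
Step 3. [r2c3∈{1}] r2c3 has the single candidate 1. So r2c3=1.
Step 4. [r5c3∈{6}] r5c3 is down to just 6, so r5c3=6.
Step 5. [r4c2∈{4}] r4c2 has the single candidate 4, so r4c2=4.
Step 6. [r5c5∈{2,3}] col 5 places 3 nowhere but r5c5 ⇒ r5c5=3.
Step 7. [r3c2∈{6}] nothing but 6 survives at r3c2. So r3c2=6.
Step 8. [r6c1∈{5}] nothing but 5 survives at r6c1, so r6c1=5.
Step 9. [r5c2∈{1}] nothing but 1 survives at r5c2, so r5c2=1.
Step 10. [r5c6∈{2}] only 2 remains possible at r5c6. So r5c6=2.
Step 11. [r2c6∈{4}] r2c6's peers cover all but 4, so r2c6=4.
Step 12. [r1c4∈{1}] only 1 remains possible at r1c4. So r1c4=1.
Step 13. [r6c4∈{6}] nothing but 6 survives at r6c4, so r6c4=6.
Step 14. [r2c2∈{5}] r2c2 is down to just 5 ⇒ r2c2=5.
Step 15. [r5c1∈{4}] only 4 remains possible at r5c1. So r5c1=4.
Step 16. [r1c6∈{3}] r1c6's peers cover all but 3. So r1c6=3.
Step 17. [r3c4∈{4}] only 4 remains possible at r3c4, so r3c4=4.
Step 18. [r3c3∈{3}] r3c3 is down to just 3. So r3c3=3.
Step 19. [r1c2∈{2}] nothing but 2 survives at r1c2 ⇒ r1c2=2.
Step 20. [r4c5∈{2}] r4c5 is down to just 2, so r4c5=2.

Answer: 6 2 4 1 5 3 / 3 5 1 2 6 4 / 2 6 3 4 1 5 / 1 4 5 3 2 6 / 4 1 6 5 3 2 / 5 3 2 6 4 1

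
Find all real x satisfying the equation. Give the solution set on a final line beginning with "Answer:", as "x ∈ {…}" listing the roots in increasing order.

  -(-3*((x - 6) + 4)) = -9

Step 1. [-(-3*((x - 6) + 4)) = -9] leading − — multiply by −1. So neg: -3*((x - 6) + 4) = 9.
Step 2. [-3*((x - 6) + 4) = 9] -3·(inner) — divide through by -3, so div: (x - 6) + 4 = -3.
Step 3. [(x - 6) + 4 = -3] 4 comes off first (subtract 4), so sub: x - 6 = -7.
Step 4. [x - 6 = -7] peel the -6: add 6 from each side, so sub: x = -1.

Answer: x ∈ {-1}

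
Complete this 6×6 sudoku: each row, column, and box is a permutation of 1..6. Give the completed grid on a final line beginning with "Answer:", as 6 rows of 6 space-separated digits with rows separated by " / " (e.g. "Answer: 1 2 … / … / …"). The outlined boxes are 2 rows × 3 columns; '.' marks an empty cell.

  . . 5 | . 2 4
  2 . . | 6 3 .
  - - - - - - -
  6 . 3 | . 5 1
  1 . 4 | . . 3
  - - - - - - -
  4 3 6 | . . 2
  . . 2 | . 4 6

Step 1. [r6c2∈{1,5}] 1 has one home in box 5: r6c2. So r6c2=1.
Step 2. [r3c2∈{2}] r3c2's peers cover all but 2, so r3c2=2.
Step 3. [r5c4∈{1,5}] r5c4 is the only open cell in row 5 admitting 5. So r5c4=5.
Step 4. [r1c4∈{1}] nothing but 1 survives at r1c4, so r1c4=1.
Step 5. [r2c3∈{1}] r2c3's peers cover all but 1. So r2c3=1.
Step 6. [r4c2∈{5}] nothing but 5 survives at r4c2, so r4c2=5.
Step 7. [r2c2∈{4}] nothing but 4 survives at r2c2 ⇒ r2c2=4.
Step 8. [r4c5∈{6}] only 6 remains possible at r4c5 ⇒ r4c5=6.
Step 9. [r5c5∈{1}] only 1 remains possible at r5c5. So r5c5=1.
Step 10. [r6c1∈{5}] r6c1 is down to just 5, so r6c1=5.
Step 11. [r4c4∈{2}] r4c4 is down to just 2. So r4c4=2.
Step 12. [r2c6∈{5}] nothing but 5 survives at r2c6, so r2c6=5.
Step 13. [r1c2∈{6}] r1c2 is down to just 6, so r1c2=6.
Step 14. [r6c4∈{3}] r6c4's peers cover all but 3. So r6c4=3.
Step 15. [r1c1∈{3}] r1c1 has the single candidate 3. So r1c1=3.
Step 16. [r3c4∈{4}] r3c4 has the single candidate 4 ⇒ r3c4=4.

Answer: 3 6 5 1 2 4 / 2 4 1 6 3 5 / 6 2 3 4 5 1 / 1 5 4 2 6 3 / 4 3 6 5 1 2 / 5 1 2 3 4 6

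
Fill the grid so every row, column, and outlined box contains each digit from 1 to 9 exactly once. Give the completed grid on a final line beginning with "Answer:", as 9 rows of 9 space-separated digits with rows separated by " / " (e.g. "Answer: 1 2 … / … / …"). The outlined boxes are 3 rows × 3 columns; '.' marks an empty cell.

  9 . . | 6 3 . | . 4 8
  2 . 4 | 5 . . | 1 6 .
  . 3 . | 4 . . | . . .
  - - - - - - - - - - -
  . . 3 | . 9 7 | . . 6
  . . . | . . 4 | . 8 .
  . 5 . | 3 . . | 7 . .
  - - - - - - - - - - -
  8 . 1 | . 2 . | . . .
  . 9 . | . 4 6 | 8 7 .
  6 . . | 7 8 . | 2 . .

Step 1. [r9c3∈{5}] r9c3 is down to just 5 ⇒ r9c3=5.
Step 2. [r8c9∈{1,3,5}] in row 8, 5 fits only at r8c9 ⇒ r8c9=5.
Step 3. [r5c2∈{1,2,6,7}] across col 2, 6 lands solely at r5c2 ⇒ r5c2=6.
Step 4. [r4c2∈{1,2,4,8}] in col 2, 2 fits only at r4c2 ⇒ r4c2=2.
Step 5. [r7c4∈{9}] only 9 remains possible at r7c4, so r7c4=9.
Step 6. [r1c3∈{7}] r1c3 is down to just 7 ⇒ r1c3=7.
Step 7. [r7c8∈{3}] only 3 remains possible at r7c8. So r7c8=3.
Step 8. [r1c7∈{5}] only 5 remains possible at r1c7, so r1c7=5.
Step 9. [r3c7∈{9}] nothing but 9 survives at r3c7, so r3c7=9.
Step 10. [r7c9∈{4}] only 4 remains possible at r7c9, so r7c9=4.
Step 11. [r6c3∈{8,9}] across box 4, 8 lands solely at r6c3, so r6c3=8.
Step 12. [r5c4∈{1,2}] across col 4, 2 lands solely at r5c4. So r5c4=2.
Step 13. [r6c6∈{1}] only 1 remains possible at r6c6, so r6c6=1.
Step 14. [r3c8∈{2}] r3c8's peers cover all but 2 ⇒ r3c8=2.
Step 15. [r6c8∈{9}] r6c8's peers cover all but 9 ⇒ r6c8=9.
Step 16. [r2c5∈{7}] r2c5 is down to just 7, so r2c5=7.
Step 17. [r9c8∈{1}] nothing but 1 survives at r9c8. So r9c8=1.
Step 18. [r4c1∈{1,4}] row 4 places 1 nowhere but r4c1. So r4c1=1.
Step 19. [r2c6∈{8,9}] row 2 places 9 nowhere but r2c6. So r2c6=9.
Step 20. [r2c9∈{3}] r2c9 is down to just 3 ⇒ r2c9=3.
Step 21. [r8c1∈{3}] r8c1 is down to just 3, so r8c1=3.
Step 22. [r8c4∈{1}] r8c4 is down to just 1 ⇒ r8c4=1.
Step 23. [r7c7∈{6}] only 6 remains possible at r7c7, so r7c7=6.
Step 24. [r5c1∈{7}] nothing but 7 survives at r5c1, so r5c1=7.
Step 25. [r6c1∈{4}] r6c1's peers cover all but 4, so r6c1=4.
Step 26. [r4c4∈{8}] r4c4's peers cover all but 8 ⇒ r4c4=8.
Step 27. [r5c9∈{1}] only 1 remains possible at r5c9, so r5c9=1.
Step 28. [r7c6∈{5}] nothing but 5 survives at r7c6, so r7c6=5.
Step 29. [r5c3∈{9}] only 9 remains possible at r5c3 ⇒ r5c3=9.
Step 30. [r3c3∈{6}] nothing but 6 survives at r3c3. So r3c3=6.
Step 31. [r5c7∈{3}] r5c7's peers cover all but 3, so r5c7=3.
Step 32. [r8c3∈{2}] r8c3 has the single candidate 2. So r8c3=2.
Step 33. [r4c8∈{5}] only 5 remains possible at r4c8. So r4c8=5.
Step 34. [r1c2∈{1}] r1c2 has the single candidate 1. So r1c2=1.
Step 35. [r9c6∈{3}] only 3 remains possible at r9c6 ⇒ r9c6=3.
Step 36. [r1c6∈{2}] r1c6 has the single candidate 2 ⇒ r1c6=2.
Step 37. [r2c2∈{8}] only 8 remains possible at r2c2. So r2c2=8.
Step 38. [r6c5∈{6}] r6c5 has the single candidate 6, so r6c5=6.
Step 39. [r6c9∈{2}] only 2 remains possible at r6c9, so r6c9=2.
Step 40. [r3c9∈{7}] r3c9 is down to just 7, so r3c9=7.
Step 41. [r5c5∈{5}] nothing but 5 survives at r5c5 ⇒ r5c5=5.
Step 42. [r3c1∈{5}] nothing but 5 survives at r3c1, so r3c1=5.
Step 43. [r9c9∈{9}] r9c9 has the single candidate 9, so r9c9=9.
Step 44. [r3c5∈{1}] nothing but 1 survives at r3c5 ⇒ r3c5=1.
Step 45. [r3c6∈{8}] only 8 remains possible at r3c6. So r3c6=8.
Step 46. [r9c2∈{4}] r9c2 has the single candidate 4 ⇒ r9c2=4.
Step 47. [r4c7∈{4}] r4c7 is down to just 4, so r4c7=4.
Step 48. [r7c2∈{7}] r7c2's peers cover all but 7. So r7c2=7.

Answer: 9 1 7 6 3 2 5 4 8 / 2 8 4 5 7 9 1 6 3 / 5 3 6 4 1 8 9 2 7 / 1 2 3 8 9 7 4 5 6 / 7 6 9 2 5 4 3 8 1 / 4 5 8 3 6 1 7 9 2 / 8 7 1 9 2 5 6 3 4 / 3 9 2 1 4 6 8 7 5 / 6 4 5 7 8 3 2 1 9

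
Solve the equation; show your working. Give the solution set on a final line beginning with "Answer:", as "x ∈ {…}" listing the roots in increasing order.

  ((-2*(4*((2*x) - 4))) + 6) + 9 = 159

Step 1. [((-2*(4*((2*x) - 4))) + 6) + 9 = 159] subtract 9: x sits inside (… + 9) ⇒ sub: (-2*(4*((2*x) - 4))) + 6 = 150.
Step 2. [(-2*(4*((2*x) - 4))) + 6 = 150] -2 | LHS and -2 | 150: pull -2 out, so factor: (4*((2*x) - 4)) - 3 = -75.
Step 3. [(4*((2*x) - 4)) - 3 = -75] peel the -3: add 3 from each side, so sub: 4*((2*x) - 4) = -72.
Step 4. [4*((2*x) - 4) = -72] 4 out front; divide by 4 ⇒ div: (2*x) - 4 = -18.
Step 5. [(2*x) - 4 = -18] 4 comes off first (add 4), so sub: 2*x = -14.
Step 6. [2*x = -14] leading coefficient 2: divide by 2, so div: x = -7.

Answer: x ∈ {-7}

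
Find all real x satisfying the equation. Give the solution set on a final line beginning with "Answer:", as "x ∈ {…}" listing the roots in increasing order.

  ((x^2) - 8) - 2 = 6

Step 1. [((x^2) - 8) - 2 = 6] peel the -2: add 2 from each side. So sub: (x^2) - 8 = 8.
Step 2. [(x^2) - 8 = 8] -8 is outermost — add 8 both sides ⇒ sub: x^2 = 16.
Step 3. [x^2 = 16] √ both sides: 16 ≥ 0 gives two branches. So sqrt: x = 4 or -4.

Answer: x ∈ {-4, 4}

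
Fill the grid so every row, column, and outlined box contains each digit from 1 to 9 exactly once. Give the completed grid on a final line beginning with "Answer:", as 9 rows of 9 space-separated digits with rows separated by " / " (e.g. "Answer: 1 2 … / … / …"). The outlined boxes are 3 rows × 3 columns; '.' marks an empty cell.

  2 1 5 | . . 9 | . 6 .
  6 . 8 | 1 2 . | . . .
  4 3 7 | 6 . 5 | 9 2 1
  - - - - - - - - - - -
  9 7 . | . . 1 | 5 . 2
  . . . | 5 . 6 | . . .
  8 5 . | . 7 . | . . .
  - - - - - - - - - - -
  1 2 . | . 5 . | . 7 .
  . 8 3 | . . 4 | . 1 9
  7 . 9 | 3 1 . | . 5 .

Step 1. [r5c2∈{4}] only 4 remains possible at r5c2 ⇒ r5c2=4.
Step 2. [r7c6∈{8}] r7c6 is down to just 8. So r7c6=8.
Step 3. [r3c5∈{8}] only 8 remains possible at r3c5 ⇒ r3c5=8.
Step 4. [r2c6∈{3,7}] 7 has one home in col 6: r2c6. So r2c6=7.
Step 5. [r6c6∈{2,3}] in col 6, 3 fits only at r6c6, so r6c6=3.
Step 6. [r4c8∈{3,4,8}] across row 4, 3 lands solely at r4c8. So r4c8=3.
Step 7. [r1c4∈{4}] r1c4 is down to just 4 ⇒ r1c4=4.
Step 8. [r5c8∈{8,9}] across col 8, 8 lands solely at r5c8, so r5c8=8.
Step 9. [r7c3∈{4,6}] col 3 places 4 nowhere but r7c3. So r7c3=4.
Step 10. [r6c4∈{2,9}] r6c4 is the only open cell in box 5 admitting 2 ⇒ r6c4=2.
Step 11. [r2c8∈{4}] r2c8 is down to just 4, so r2c8=4.
Step 12. [r2c7∈{3}] r2c7 is down to just 3 ⇒ r2c7=3.
Step 13. [r7c7∈{6}] r7c7 has the single candidate 6, so r7c7=6.
Step 14. [r6c9∈{4,6}] 6 has one home in col 9: r6c9. So r6c9=6.
Step 15. [r6c7∈{1,4}] in row 6, 4 fits only at r6c7, so r6c7=4.
Step 16. [r5c7∈{1,7}] 1 has one home in col 7: r5c7 ⇒ r5c7=1.
Step 17. [r1c7∈{7,8}] r1c7 is the only open cell in col 7 admitting 7 ⇒ r1c7=7.
Step 18. [r9c7∈{2,8}] across col 7, 8 lands solely at r9c7 ⇒ r9c7=8.
Step 19. [r8c4∈{7}] nothing but 7 survives at r8c4. So r8c4=7.
Step 20. [r5c5∈{9}] r5c5 is down to just 9 ⇒ r5c5=9.
Step 21. [r2c9∈{5}] nothing but 5 survives at r2c9, so r2c9=5.
Step 22. [r4c5∈{4}] r4c5 has the single candidate 4, so r4c5=4.
Step 23. [r8c7∈{2}] r8c7's peers cover all but 2. So r8c7=2.
Step 24. [r9c2∈{6}] nothing but 6 survives at r9c2. So r9c2=6.
Step 25. [r8c1∈{5}] nothing but 5 survives at r8c1. So r8c1=5.
Step 26. [r1c5∈{3}] r1c5's peers cover all but 3. So r1c5=3.
Step 27. [r8c5∈{6}] r8c5 is down to just 6, so r8c5=6.
Step 28. [r5c3∈{2}] r5c3 is down to just 2 ⇒ r5c3=2.
Step 29. [r9c6∈{2}] r9c6 has the single candidate 2. So r9c6=2.
Step 30. [r5c9∈{7}] r5c9's peers cover all but 7, so r5c9=7.
Step 31. [r5c1∈{3}] r5c1's peers cover all but 3, so r5c1=3.
Step 32. [r7c4∈{9}] only 9 remains possible at r7c4, so r7c4=9.
Step 33. [r9c9∈{4}] only 4 remains possible at r9c9, so r9c9=4.
Step 34. [r1c9∈{8}] r1c9 is down to just 8. So r1c9=8.
Step 35. [r6c8∈{9}] r6c8's peers cover all but 9 ⇒ r6c8=9.
Step 36. [r4c4∈{8}] nothing but 8 survives at r4c4. So r4c4=8.
Step 37. [r7c9∈{3}] r7c9's peers cover all but 3. So r7c9=3.
Step 38. [r6c3∈{1}] only 1 remains possible at r6c3. So r6c3=1.
Step 39. [r2c2∈{9}] r2c2's peers cover all but 9, so r2c2=9.
Step 40. [r4c3∈{6}] r4c3's peers cover all but 6, so r4c3=6.

Answer: 2 1 5 4 3 9 7 6 8 / 6 9 8 1 2 7 3 4 5 / 4 3 7 6 8 5 9 2 1 / 9 7 6 8 4 1 5 3 2 / 3 4 2 5 9 6 1 8 7 / 8 5 1 2 7 3 4 9 6 / 1 2 4 9 5 8 6 7 3 / 5 8 3 7 6 4 2 1 9 / 7 6 9 3 1 2 8 5 4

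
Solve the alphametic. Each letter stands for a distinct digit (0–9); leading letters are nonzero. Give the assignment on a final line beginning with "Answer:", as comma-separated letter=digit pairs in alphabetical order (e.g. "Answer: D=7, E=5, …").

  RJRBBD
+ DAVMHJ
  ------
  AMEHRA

Step 1. [col 1: D + J ≡ A (mod 10)] several values work for A in column 1 (D + J ≡ A (mod 10), carry-in 0); try A=5. So A=5.
Step 2. [col 1: D + J ≡ A (mod 10)] J=4 is one option consistent with column 1 (D + J ≡ A (mod 10), carry-in 0) — take it ⇒ J=4.
Step 3. [col 1: D + J ≡ A (mod 10)] column 1: given J=4, A=5, carry-in 0, and digits 4,5 already taken and all letters distinct, D+J≡A (mod 10) forces D=1, so D=1.
Step 4. [col 2: B + H ≡ R (mod 10)] no forcing yet in column 2 (carry-in 0); R=3 is free and consistent — try it. So R=3.
Step 5. [col 2: B + H ≡ R (mod 10)] no forcing yet in column 2 (carry-in 0); H=7 is free and consistent — try it ⇒ H=7.
Step 6. [col 2: B + H ≡ R (mod 10)] column 2: given H=7, R=3, carry-in 0, and digits 1,3,4,5,7 already taken and all letters distinct, B+H≡R (mod 10) forces B=6. So B=6.
Step 7. [col 3: B + M ≡ H (mod 10)] in column 3 we have B+M≡H with carry-in 1; given B=6, H=7 and digits 1,3,4,5,6,7 already taken and all letters distinct, that pins M to 0, so M=0.
Step 8. [col 4: R + V ≡ E (mod 10)] column 4: given R=3, carry-in 0, and digits 0,1,3,4,5,6,7 already taken and all letters distinct, R+V≡E (mod 10) forces V=9 ⇒ V=9.
Step 9. [col 4: R + V ≡ E (mod 10)] column 4: given R=3, V=9, carry-in 0, and digits 0,1,3,4,5,6,7,9 already taken and all letters distinct, R+V≡E (mod 10) forces E=2. So E=2.

Answer: A=5, B=6, D=1, E=2, H=7, J=4, M=0, R=3, V=9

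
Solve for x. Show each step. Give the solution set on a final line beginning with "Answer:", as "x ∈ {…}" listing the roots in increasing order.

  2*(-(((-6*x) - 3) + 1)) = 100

Step 1. [2*(-(((-6*x) - 3) + 1)) = 100] LHS = 2·(…); ÷2 both sides ⇒ div: -(((-6*x) - 3) + 1) = 50.
Step 2. [-(((-6*x) - 3) + 1) = 50] flip signs both sides, so neg: ((-6*x) - 3) + 1 = -50.
Step 3. [((-6*x) - 3) + 1 = -50] the outer +1 inverts by subtracting 1 ⇒ sub: (-6*x) - 3 = -51.
Step 4. [(-6*x) - 3 = -51] the outer -3 inverts by adding 3 ⇒ sub: -6*x = -48.
Step 5. [-6*x = -48] leading coefficient -6: divide by -6, so div: x = 8.

Answer: x ∈ {8}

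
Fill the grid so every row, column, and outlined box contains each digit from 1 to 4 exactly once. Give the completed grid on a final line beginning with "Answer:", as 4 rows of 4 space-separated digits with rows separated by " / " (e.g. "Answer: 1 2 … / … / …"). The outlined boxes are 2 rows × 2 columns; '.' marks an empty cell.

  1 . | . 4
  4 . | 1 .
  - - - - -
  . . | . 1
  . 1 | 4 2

Step 1. [r2c2∈{2,3}] r2c2 is the only open cell in row 2 admitting 2. So r2c2=2.
Step 2. [r3c3∈{3}] nothing but 3 survives at r3c3 ⇒ r3c3=3.
Step 3. [r1c3∈{2}] only 2 remains possible at r1c3. So r1c3=2.
Step 4. [r2c4∈{3}] r2c4 is down to just 3, so r2c4=3.
Step 5. [r3c2∈{4}] r3c2 has the single candidate 4. So r3c2=4.
Step 6. [r3c1∈{2}] only 2 remains possible at r3c1, so r3c1=2.
Step 7. [r4c1∈{3}] r4c1 is down to just 3 ⇒ r4c1=3.
Step 8. [r1c2∈{3}] r1c2 is down to just 3 ⇒ r1c2=3.

Answer: 1 3 2 4 / 4 2 1 3 / 2 4 3 1 / 3 1 4 2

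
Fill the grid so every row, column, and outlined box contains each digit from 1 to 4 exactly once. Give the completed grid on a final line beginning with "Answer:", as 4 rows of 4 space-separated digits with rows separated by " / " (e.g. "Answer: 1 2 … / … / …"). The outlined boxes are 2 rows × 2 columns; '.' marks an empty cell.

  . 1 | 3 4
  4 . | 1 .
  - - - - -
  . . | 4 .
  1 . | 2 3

Step 1. [r2c2∈{2,3}] row 2 places 3 nowhere but r2c2 ⇒ r2c2=3.
Step 2. [r3c2∈{2}] r3c2's peers cover all but 2, so r3c2=2.
Step 3. [r3c4∈{1}] r3c4's peers cover all but 1, so r3c4=1.
Step 4. [r1c1∈{2}] r1c1's peers cover all but 2 ⇒ r1c1=2.
Step 5. [r3c1∈{3}] r3c1 is down to just 3 ⇒ r3c1=3.
Step 6. [r4c2∈{4}] r4c2 has the single candidate 4 ⇒ r4c2=4.
Step 7. [r2c4∈{2}] r2c4 has the single candidate 2. So r2c4=2.

Answer: 2 1 3 4 / 4 3 1 2 / 3 2 4 1 / 1 4 2 3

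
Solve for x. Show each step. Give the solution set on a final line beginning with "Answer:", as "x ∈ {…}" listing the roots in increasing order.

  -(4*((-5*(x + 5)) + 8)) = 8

Step 1. [-(4*((-5*(x + 5)) + 8)) = 8] flip signs both sides ⇒ neg: 4*((-5*(x + 5)) + 8) = -8.
Step 2. [4*((-5*(x + 5)) + 8) = -8] divide by the outer 4. So div: (-5*(x + 5)) + 8 = -2.
Step 3. [(-5*(x + 5)) + 8 = -2] peel the +8: subtract 8 from each side. So sub: -5*(x + 5) = -10.
Step 4. [-5*(x + 5) = -10] divide by the outer -5, so div: x + 5 = 2.
Step 5. [x + 5 = 2] subtract 5: x sits inside (… + 5), so sub: x = -3.

Answer: x ∈ {-3}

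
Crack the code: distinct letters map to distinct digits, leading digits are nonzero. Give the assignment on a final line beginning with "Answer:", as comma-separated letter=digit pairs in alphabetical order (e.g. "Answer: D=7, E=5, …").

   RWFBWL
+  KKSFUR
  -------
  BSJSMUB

Step 1. [col 1: L + R ≡ B (mod 10)] no forcing yet in column 1 (carry-in 0); R=5 is free and consistent — try it. So R=5.
Step 2. [col 1: L + R ≡ B (mod 10)] column 1 (L + R ≡ B (mod 10), carry-in 0) doesn't pin B yet; pick B=1 and continue. So B=1.
Step 3. [col 1: L + R ≡ B (mod 10)] column 1: given R=5, B=1, carry-in 0, and digits 1,5 already taken and all letters distinct, L+R≡B (mod 10) forces L=6, so L=6.
Step 4. [col 2: W + U ≡ U (mod 10)] column 2 reads W+U+carry(1)=U with nothing yet; with digits 1,5,6 already taken and all letters distinct, the only value for W is 9. So W=9.
Step 5. [col 2: W + U ≡ U (mod 10)] column 2 (W + U ≡ U (mod 10), carry-in 1) doesn't pin U yet; pick U=3 and continue. So U=3.
Step 6. [col 3: B + F ≡ M (mod 10)] no forcing yet in column 3 (carry-in 1); F=0 is free and consistent — try it. So F=0.
Step 7. [col 3: B + F ≡ M (mod 10)] column 3: given B=1, F=0, carry-in 1, and digits 0,1,3,5,6,9 already taken and all letters distinct, B+F≡M (mod 10) forces M=2. So M=2.
Step 8. [col 4: F + S ≡ S (mod 10)] S=4 is one option consistent with column 4 (F + S ≡ S (mod 10), carry-in 0) — take it, so S=4.
Step 9. [col 5: W + K ≡ J (mod 10)] column 5 reads W+K+carry(0)=J with W=9; with digits 0,1,2,3,4,5,6,9 already taken and all letters distinct, the only value for J is 7, so J=7.
Step 10. [col 5: W + K ≡ J (mod 10)] column 5: given W=9, J=7, carry-in 0, and digits 0,1,2,3,4,5,6,7,9 already taken and all letters distinct, W+K≡J (mod 10) forces K=8, so K=8.

Answer: B=1, F=0, J=7, K=8, L=6, M=2, R=5, S=4, U=3, W=9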